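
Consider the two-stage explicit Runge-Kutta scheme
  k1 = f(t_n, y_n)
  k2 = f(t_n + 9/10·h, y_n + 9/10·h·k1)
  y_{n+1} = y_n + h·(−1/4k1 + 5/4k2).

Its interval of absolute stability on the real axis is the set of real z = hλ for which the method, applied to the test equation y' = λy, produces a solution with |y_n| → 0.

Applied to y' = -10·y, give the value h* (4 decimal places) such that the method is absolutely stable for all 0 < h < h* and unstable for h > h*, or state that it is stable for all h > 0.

Test eqn y'=λy, z=hλ:
  k1=λy_n ⇒ h·k1=z·y_n;  k2=λ(1+9/10z)y_n ⇒ h·k2=z(1+9/10z)y_n
  y_{n+1}/y_n = 1 − 1/4z + 5/4z(1+9/10z) = 1 + z + 9/8z²
  ⇒ R(z) = 1 + z + 9/8z².

Find x<0 with |R(x)|<1.
x=-0.44: |R|=0.7778
R=1: x+9/8x²=0 ⇒ x=−8/9=-0.8889; min R=1−1/(4·9/8)=0.7778>−1
Confirm numerically:
  x=-0.626: |R|=0.81486 <1
  x=-0.524: |R|=0.78490 <1
  x=-0.398: |R|=0.78020 <1
  x=-1.293: |R|=1.58783 >1
  x=-0.975: |R|=1.09445 >1
  x=-0.929: |R|=1.04192 >1
So |R|<1 on (-0.8889, 0).

(-0.8889,0); λ=-10 ⇒ h* = (8/9)/10 = 0.0889.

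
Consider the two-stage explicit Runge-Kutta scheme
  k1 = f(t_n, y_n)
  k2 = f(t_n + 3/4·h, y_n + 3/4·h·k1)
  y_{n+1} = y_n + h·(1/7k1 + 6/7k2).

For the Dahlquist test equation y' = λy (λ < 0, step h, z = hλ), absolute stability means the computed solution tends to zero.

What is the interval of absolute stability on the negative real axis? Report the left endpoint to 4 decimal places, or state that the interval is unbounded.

(-1.5556, 0).

With y'=λy (z=hλ):
  k1=λy_n ⇒ h·k1=z·y_n;  k2=λ(1+3/4z)y_n ⇒ h·k2=z(1+3/4z)y_n
  y_{n+1}/y_n = 1 + 1/7z + 6/7z(1+3/4z) = 1 + z + 9/14z²
  ⇒ R(z) = 1 + z + 9/14z².

Solve |R(x)|<1 on ℝ⁻.
x=-1.37: |R|=0.8366
R=1: x+9/14x²=0 ⇒ x=−14/9=-1.5556; min R=1−1/(4·9/14)=0.6111>−1
Confirm numerically:
  x=-1.275: |R|=0.77004 <1
  x=-1.173: |R|=0.71153 <1
  x=-0.772: |R|=0.61113 <1
  x=-1.880: |R|=1.39211 >1
  x=-1.819: |R|=1.30806 >1
  x=-1.651: |R|=1.10130 >1
So |R|<1 on (-1.5556, 0).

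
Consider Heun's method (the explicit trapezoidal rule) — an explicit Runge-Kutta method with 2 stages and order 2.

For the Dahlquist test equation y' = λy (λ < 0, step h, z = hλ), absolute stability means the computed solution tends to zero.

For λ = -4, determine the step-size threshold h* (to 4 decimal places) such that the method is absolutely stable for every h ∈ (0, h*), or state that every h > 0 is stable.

(-2.0000,0); λ=-4 ⇒ h* = 0.5000.

On y'=λy, z=hλ:
  order 2, 2-stage ⇒ R(z)=1+z+z^2/2
  (e.g. R(-0.46)=0.64580, |R|=0.64580)

Solve |R(x)|<1 on ℝ⁻.
x=-0.46: |R|=0.6458
|R(-1.53)|=0.6404 |R(-1.34)|=0.5578 |R(-1.08)|=0.5032
Bisect:
  x_lo=-2.5343 |R|=1.6771  x_hi=-0.2442 |R|=0.7856
  mid=-1.38926 |R|=0.57576 →hi
  mid=-1.96180 |R|=0.96253 →hi
  mid=-2.24807 |R|=1.27884 →lo
  mid=-2.10494 |R|=1.11044 →lo
  mid=-2.03337 |R|=1.03393 →lo
  mid=-1.99759 |R|=0.99759 →hi
  mid=-2.01548 |R|=1.01560 →lo
  mid=-2.00653 |R|=1.00655 →lo
  mid=-2.00206 |R|=1.00206 →lo
  mid=-1.99982 |R|=0.99982 →hi
  ...
  [-2.00010,-1.99996] ⇒ x*=-2.0000
Interval (-2.0000, 0).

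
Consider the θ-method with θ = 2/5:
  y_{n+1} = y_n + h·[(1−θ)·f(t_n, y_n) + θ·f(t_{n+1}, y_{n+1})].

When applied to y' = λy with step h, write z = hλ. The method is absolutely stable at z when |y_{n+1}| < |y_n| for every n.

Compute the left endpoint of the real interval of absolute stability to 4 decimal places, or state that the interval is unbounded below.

Set f=λy, z=hλ:
  y_{n+1} = y_n + z·[3/5·y_n + 2/5·y_{n+1}] ⇒ (1 − 2/5z)y_{n+1} = (1 + 3/5z)y_n
  R(z) = (1 + 3/5z)/(1 − 2/5z).

Solve |R(x)|<1 on ℝ⁻.
x=-0.55: |R|=0.5492
R=−1: 1+3/5x = −1+2/5x ⇒ -1/5x=2 ⇒ x=2/(-1/5)=-10.0000
Confirm numerically:
  x=-8.421: |R|=0.92771 <1
  x=-7.920: |R|=0.90019 <1
  x=-6.757: |R|=0.82484 <1
  x=-4.080: |R|=0.55015 <1
  x=-10.549: |R|=1.02104 >1
  x=-10.260: |R|=1.01019 >1
Stable set (-10.0000, 0).

z* = -10.0000.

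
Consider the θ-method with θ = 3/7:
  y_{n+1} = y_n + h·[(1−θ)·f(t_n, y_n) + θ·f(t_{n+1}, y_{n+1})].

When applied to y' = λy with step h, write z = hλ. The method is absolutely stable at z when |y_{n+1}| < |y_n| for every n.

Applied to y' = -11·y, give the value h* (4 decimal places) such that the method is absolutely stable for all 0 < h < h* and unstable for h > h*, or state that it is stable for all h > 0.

(-14.0000,0); λ=-11 ⇒ h* = (14)/11 = 1.2727.

With y'=λy (z=hλ):
  y_{n+1} = y_n + z·[4/7·y_n + 3/7·y_{n+1}] ⇒ (1 − 3/7z)y_{n+1} = (1 + 4/7z)y_n
  Hence R(z) = (1 + 4/7z)/(1 − 3/7z).

Solve |R(x)|<1 on ℝ⁻.
x=-1.61: |R|=0.0473
R=−1: 1+4/7x = −1+3/7x ⇒ -1/7x=2 ⇒ x=2/(-1/7)=-14.0000
Confirm numerically:
  x=-13.740: |R|=0.99461 <1
  x=-9.594: |R|=0.87687 <1
  x=-6.170: |R|=0.69306 <1
  x=-14.558: |R|=1.01101 >1
  x=-14.253: |R|=1.00508 >1
Stable set (-14.0000, 0).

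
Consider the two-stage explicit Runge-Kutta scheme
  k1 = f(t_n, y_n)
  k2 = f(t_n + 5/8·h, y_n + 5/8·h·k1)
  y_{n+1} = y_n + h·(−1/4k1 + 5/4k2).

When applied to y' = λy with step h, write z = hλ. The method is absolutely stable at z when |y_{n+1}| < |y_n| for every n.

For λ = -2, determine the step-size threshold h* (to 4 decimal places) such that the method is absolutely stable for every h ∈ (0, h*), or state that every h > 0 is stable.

(-1.2800,0); λ=-2 ⇒ h* = (32/25)/2 = 0.6400.

Set f=λy, z=hλ:
  k1=λy_n ⇒ h·k1=z·y_n;  k2=λ(1+5/8z)y_n ⇒ h·k2=z(1+5/8z)y_n
  y_{n+1}/y_n = 1 − 1/4z + 5/4z(1+5/8z) = 1 + z + 25/32z²
  Hence R(z) = 1 + z + 25/32z².

Boundary: |R(x)|=1, x<0.
x=-0.86: |R|=0.7178
R=1: x+25/32x²=0 ⇒ x=−32/25=-1.2800; min R=1−1/(4·25/32)=0.6800>−1
Confirm numerically:
  x=-1.258: |R|=0.97838 <1
  x=-1.257: |R|=0.97741 <1
  x=-0.620: |R|=0.68031 <1
  x=-1.767: |R|=1.67229 >1
  x=-1.482: |R|=1.23388 >1
Stable set (-1.2800, 0).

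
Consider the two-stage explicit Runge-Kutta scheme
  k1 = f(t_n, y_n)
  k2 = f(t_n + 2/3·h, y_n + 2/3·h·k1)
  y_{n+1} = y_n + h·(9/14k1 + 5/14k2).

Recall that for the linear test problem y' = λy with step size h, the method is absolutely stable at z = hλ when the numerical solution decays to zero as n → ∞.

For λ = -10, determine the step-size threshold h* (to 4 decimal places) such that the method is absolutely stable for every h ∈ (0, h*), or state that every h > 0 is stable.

(-4.2000,0); λ=-10 ⇒ h* = (21/5)/10 = 0.4200.

Set f=λy, z=hλ:
  k1=λy_n ⇒ h·k1=z·y_n;  k2=λ(1+2/3z)y_n ⇒ h·k2=z(1+2/3z)y_n
  y_{n+1}/y_n = 1 + 9/14z + 5/14z(1+2/3z) = 1 + z + 5/21z²
  Hence R(z) = 1 + z + 5/21z².

Need |R(x)|<1, x<0.
x=-1.38: |R|=0.0734
R=1: x+5/21x²=0 ⇒ x=−21/5=-4.2000; min R=1−1/(4·5/21)=-0.0500>−1
Confirm numerically:
  x=-4.043: |R|=0.84887 <1
  x=-2.177: |R|=0.04859 <1
  x=-1.848: |R|=0.03488 <1
  x=-4.748: |R|=1.61950 >1
  x=-4.723: |R|=1.58813 >1
  x=-4.585: |R|=1.42029 >1
Stable set (-4.2000, 0).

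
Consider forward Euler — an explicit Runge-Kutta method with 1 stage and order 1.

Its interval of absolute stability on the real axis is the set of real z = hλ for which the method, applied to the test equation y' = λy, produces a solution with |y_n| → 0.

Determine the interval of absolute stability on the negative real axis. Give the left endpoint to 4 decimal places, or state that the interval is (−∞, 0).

z∈(-2.0000,0).

Set f=λy, z=hλ:
  order 1, 1-stage ⇒ R(z)=1+z
  (e.g. R(-1.23)=-0.23000, |R|=0.23000)

Solve |R(x)|<1 on ℝ⁻.
x=-1.23: |R|=0.2300
|R(-2.35)|=1.3500 |R(-1.43)|=0.4300 |R(-0.82)|=0.1800
Bisect:
  x_lo=-2.5589 |R|=1.5589  x_hi=-0.1194 |R|=0.8806
  mid=-1.33915 |R|=0.33915 →hi
  mid=-1.94902 |R|=0.94902 →hi
  mid=-2.25395 |R|=1.25395 →lo
  mid=-2.10148 |R|=1.10148 →lo
  mid=-2.02525 |R|=1.02525 →lo
  mid=-1.98713 |R|=0.98713 →hi
  mid=-2.00619 |R|=1.00619 →lo
  mid=-1.99666 |R|=0.99666 →hi
  mid=-2.00143 |R|=1.00143 →lo
  ...
  [-2.00009,-1.99994] ⇒ x*=-2.0000
Stable set (-2.0000, 0).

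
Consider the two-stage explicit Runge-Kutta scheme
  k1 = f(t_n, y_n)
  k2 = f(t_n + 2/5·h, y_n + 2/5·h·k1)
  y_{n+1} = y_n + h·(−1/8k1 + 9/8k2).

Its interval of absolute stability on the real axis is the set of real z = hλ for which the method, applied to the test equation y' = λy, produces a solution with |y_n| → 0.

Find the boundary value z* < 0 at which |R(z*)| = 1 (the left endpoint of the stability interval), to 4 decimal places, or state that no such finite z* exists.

Set f=λy, z=hλ:
  k1=λy_n ⇒ h·k1=z·y_n;  k2=λ(1+2/5z)y_n ⇒ h·k2=z(1+2/5z)y_n
  y_{n+1}/y_n = 1 − 1/8z + 9/8z(1+2/5z) = 1 + z + 9/20z²
  so R(z) = 1 + z + 9/20z².

Boundary: |R(x)|=1, x<0.
x=-0.77: |R|=0.4968
R=1: x+9/20x²=0 ⇒ x=−20/9=-2.2222; min R=1−1/(4·9/20)=0.4444>−1
Confirm numerically:
  x=-1.718: |R|=0.61019 <1
  x=-1.528: |R|=0.52265 <1
  x=-1.488: |R|=0.50836 <1
  x=-1.471: |R|=0.50273 <1
  x=-2.709: |R|=1.59341 >1
  x=-2.672: |R|=1.54081 >1
Interval (-2.2222, 0).

left endpoint -2.2222.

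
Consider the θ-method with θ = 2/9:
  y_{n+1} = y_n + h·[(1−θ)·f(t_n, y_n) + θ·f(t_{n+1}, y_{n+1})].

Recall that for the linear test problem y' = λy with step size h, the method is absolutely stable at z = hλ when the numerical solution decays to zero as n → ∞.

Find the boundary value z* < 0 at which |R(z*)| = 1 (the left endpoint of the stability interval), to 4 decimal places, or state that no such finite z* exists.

Set f=λy, z=hλ:
  y_{n+1} = y_n + z·[7/9·y_n + 2/9·y_{n+1}] ⇒ (1 − 2/9z)y_{n+1} = (1 + 7/9z)y_n
  R(z) = (1 + 7/9z)/(1 − 2/9z).

Boundary: |R(x)|=1, x<0.
x=-1.42: |R|=0.0794
R=−1: 1+7/9x = −1+2/9x ⇒ -5/9x=2 ⇒ x=2/(-5/9)=-3.6000
Confirm numerically:
  x=-3.340: |R|=0.91709 <1
  x=-3.241: |R|=0.88406 <1
  x=-1.556: |R|=0.15621 <1
  x=-4.131: |R|=1.15381 >1
  x=-4.102: |R|=1.14590 >1
  x=-3.975: |R|=1.11062 >1
Stable set (-3.6000, 0).

z* = -3.6000.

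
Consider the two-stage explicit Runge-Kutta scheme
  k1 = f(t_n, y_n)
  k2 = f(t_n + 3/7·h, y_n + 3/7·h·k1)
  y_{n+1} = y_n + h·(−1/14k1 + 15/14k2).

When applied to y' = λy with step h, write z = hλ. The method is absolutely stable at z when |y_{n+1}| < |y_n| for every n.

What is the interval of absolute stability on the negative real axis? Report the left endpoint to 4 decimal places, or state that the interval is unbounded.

z∈(-2.1778,0).

Test eqn y'=λy, z=hλ:
  k1=λy_n ⇒ h·k1=z·y_n;  k2=λ(1+3/7z)y_n ⇒ h·k2=z(1+3/7z)y_n
  y_{n+1}/y_n = 1 − 1/14z + 15/14z(1+3/7z) = 1 + z + 45/98z²
  so R(z) = 1 + z + 45/98z².

Boundary: |R(x)|=1, x<0.
x=-1.14: |R|=0.4568
R=1: x+45/98x²=0 ⇒ x=−98/45=-2.1778; min R=1−1/(4·45/98)=0.4556>−1
Confirm numerically:
  x=-2.154: |R|=0.97648 <1
  x=-1.367: |R|=0.49107 <1
  x=-1.326: |R|=0.48137 <1
  x=-1.260: |R|=0.46900 <1
  x=-2.568: |R|=1.46014 >1
  x=-2.430: |R|=1.28143 >1
Interval (-2.1778, 0).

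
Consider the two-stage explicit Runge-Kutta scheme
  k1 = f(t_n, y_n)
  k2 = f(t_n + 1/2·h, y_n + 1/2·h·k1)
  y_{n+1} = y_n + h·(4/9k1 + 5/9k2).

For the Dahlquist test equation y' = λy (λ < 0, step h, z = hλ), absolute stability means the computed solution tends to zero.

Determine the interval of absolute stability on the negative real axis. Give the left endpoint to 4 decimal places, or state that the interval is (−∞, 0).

Test eqn y'=λy, z=hλ:
  k1=λy_n ⇒ h·k1=z·y_n;  k2=λ(1+1/2z)y_n ⇒ h·k2=z(1+1/2z)y_n
  y_{n+1}/y_n = 1 + 4/9z + 5/9z(1+1/2z) = 1 + z + 5/18z²
  so R(z) = 1 + z + 5/18z².

Find x<0 with |R(x)|<1.
x=-1.43: |R|=0.1380
R=1: x+5/18x²=0 ⇒ x=−18/5=-3.6000; min R=1−1/(4·5/18)=0.1000>−1
Confirm numerically:
  x=-3.008: |R|=0.50535 <1
  x=-2.515: |R|=0.24201 <1
  x=-2.134: |R|=0.13099 <1
  x=-3.886: |R|=1.30872 >1
  x=-3.809: |R|=1.22113 >1
  x=-3.648: |R|=1.04864 >1
Interval (-3.6000, 0).

z∈(-3.6000,0).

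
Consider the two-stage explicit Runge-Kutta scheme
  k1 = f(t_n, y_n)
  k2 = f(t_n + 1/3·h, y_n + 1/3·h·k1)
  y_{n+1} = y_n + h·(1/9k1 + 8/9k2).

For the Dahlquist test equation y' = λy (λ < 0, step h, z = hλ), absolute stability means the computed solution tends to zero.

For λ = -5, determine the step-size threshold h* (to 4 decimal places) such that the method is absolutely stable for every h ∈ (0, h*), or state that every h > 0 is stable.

Set f=λy, z=hλ:
  k1=λy_n ⇒ h·k1=z·y_n;  k2=λ(1+1/3z)y_n ⇒ h·k2=z(1+1/3z)y_n
  y_{n+1}/y_n = 1 + 1/9z + 8/9z(1+1/3z) = 1 + z + 8/27z²
  R(z) = 1 + z + 8/27z².

Boundary: |R(x)|=1, x<0.
x=-0.53: |R|=0.5532
R=1: x+8/27x²=0 ⇒ x=−27/8=-3.3750; min R=1−1/(4·8/27)=0.1562>−1
Confirm numerically:
  x=-3.230: |R|=0.86123 <1
  x=-2.317: |R|=0.27366 <1
  x=-1.860: |R|=0.16507 <1
  x=-3.902: |R|=1.60929 >1
  x=-3.597: |R|=1.23660 >1
  x=-3.541: |R|=1.17416 >1
So |R|<1 on (-3.3750, 0).

(-3.3750,0); λ=-5 ⇒ h* = (27/8)/5 = 0.6750.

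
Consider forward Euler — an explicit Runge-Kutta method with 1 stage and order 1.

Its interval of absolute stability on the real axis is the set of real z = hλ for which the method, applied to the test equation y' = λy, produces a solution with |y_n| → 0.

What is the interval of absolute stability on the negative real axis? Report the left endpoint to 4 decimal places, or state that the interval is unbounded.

z∈(-2.0000,0).

With y'=λy (z=hλ):
  order 1, 1-stage ⇒ R(z)=1+z
  (e.g. R(-1.27)=-0.27000, |R|=0.27000)

Need |R(x)|<1, x<0.
x=-1.27: |R|=0.2700
|R(-2.24)|=1.2400 |R(-2.22)|=1.2200 |R(-1.36)|=0.3600
Bisect:
  x_lo=-2.6253 |R|=1.6253  x_hi=-0.3506 |R|=0.6494
  mid=-1.48792 |R|=0.48792 →hi
  mid=-2.05659 |R|=1.05659 →lo
  mid=-1.77226 |R|=0.77226 →hi
  mid=-1.91442 |R|=0.91442 →hi
  mid=-1.98551 |R|=0.98551 →hi
  mid=-2.02105 |R|=1.02105 →lo
  mid=-2.00328 |R|=1.00328 →lo
  mid=-1.99439 |R|=0.99439 →hi
  ...
  [-2.00008,-1.99995] ⇒ x*=-2.0000
Stable set (-2.0000, 0).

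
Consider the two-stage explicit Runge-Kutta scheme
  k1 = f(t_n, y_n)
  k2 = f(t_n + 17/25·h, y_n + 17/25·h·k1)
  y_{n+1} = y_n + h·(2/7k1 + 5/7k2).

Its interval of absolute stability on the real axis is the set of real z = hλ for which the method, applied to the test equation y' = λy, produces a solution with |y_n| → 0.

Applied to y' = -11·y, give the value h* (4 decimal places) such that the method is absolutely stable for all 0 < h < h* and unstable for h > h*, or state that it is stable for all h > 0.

(-2.0588,0); λ=-11 ⇒ h* = (35/17)/11 = 0.1872.

On y'=λy, z=hλ:
  k1=λy_n ⇒ h·k1=z·y_n;  k2=λ(1+17/25z)y_n ⇒ h·k2=z(1+17/25z)y_n
  y_{n+1}/y_n = 1 + 2/7z + 5/7z(1+17/25z) = 1 + z + 17/35z²
  so R(z) = 1 + z + 17/35z².

Find x<0 with |R(x)|<1.
x=-0.69: |R|=0.5412
R=1: x+17/35x²=0 ⇒ x=−35/17=-2.0588; min R=1−1/(4·17/35)=0.4853>−1
Confirm numerically:
  x=-2.032: |R|=0.97353 <1
  x=-1.957: |R|=0.90321 <1
  x=-1.464: |R|=0.57703 <1
  x=-2.510: |R|=1.55005 >1
  x=-2.397: |R|=1.39372 >1
Stable set (-2.0588, 0).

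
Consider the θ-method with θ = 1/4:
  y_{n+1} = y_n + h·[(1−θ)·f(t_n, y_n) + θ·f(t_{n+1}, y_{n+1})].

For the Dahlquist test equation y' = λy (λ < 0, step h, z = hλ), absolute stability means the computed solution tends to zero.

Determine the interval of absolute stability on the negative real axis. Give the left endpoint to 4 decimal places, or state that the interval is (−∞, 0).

z∈(-4.0000,0).

With y'=λy (z=hλ):
  y_{n+1} = y_n + z·[3/4·y_n + 1/4·y_{n+1}] ⇒ (1 − 1/4z)y_{n+1} = (1 + 3/4z)y_n
  R(z) = (1 + 3/4z)/(1 − 1/4z).

Need |R(x)|<1, x<0.
x=-1.58: |R|=0.1326
R=−1: 1+3/4x = −1+1/4x ⇒ -1/2x=2 ⇒ x=2/(-1/2)=-4.0000
Confirm numerically:
  x=-3.657: |R|=0.91041 <1
  x=-2.143: |R|=0.39541 <1
  x=-1.696: |R|=0.19101 <1
  x=-4.110: |R|=1.02713 >1
  x=-4.091: |R|=1.02249 >1
  x=-4.086: |R|=1.02127 >1
Stable set (-4.0000, 0).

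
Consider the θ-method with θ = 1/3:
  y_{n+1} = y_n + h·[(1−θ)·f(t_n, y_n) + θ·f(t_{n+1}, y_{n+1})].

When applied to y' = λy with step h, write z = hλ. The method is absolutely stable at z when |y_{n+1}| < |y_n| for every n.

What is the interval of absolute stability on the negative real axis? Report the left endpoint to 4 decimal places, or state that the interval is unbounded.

On y'=λy, z=hλ:
  y_{n+1} = y_n + z·[2/3·y_n + 1/3·y_{n+1}] ⇒ (1 − 1/3z)y_{n+1} = (1 + 2/3z)y_n
  ⇒ R(z) = (1 + 2/3z)/(1 − 1/3z).

Need |R(x)|<1, x<0.
x=-0.41: |R|=0.6393
R=−1: 1+2/3x = −1+1/3x ⇒ -1/3x=2 ⇒ x=2/(-1/3)=-6.0000
Confirm numerically:
  x=-3.463: |R|=0.60746 <1
  x=-3.243: |R|=0.55839 <1
  x=-3.167: |R|=0.54062 <1
  x=-6.540: |R|=1.05660 >1
  x=-6.182: |R|=1.01982 >1
  x=-6.135: |R|=1.01478 >1
Interval (-6.0000, 0).

z∈(-6.0000,0).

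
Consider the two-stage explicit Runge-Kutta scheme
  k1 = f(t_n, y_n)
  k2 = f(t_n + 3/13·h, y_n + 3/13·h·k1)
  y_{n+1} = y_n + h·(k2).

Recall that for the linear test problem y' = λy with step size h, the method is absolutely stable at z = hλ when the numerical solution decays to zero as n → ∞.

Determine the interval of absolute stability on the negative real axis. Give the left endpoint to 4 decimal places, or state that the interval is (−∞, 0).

On y'=λy, z=hλ:
  k1=λy_n ⇒ h·k1=z·y_n;  k2=λ(1+3/13z)y_n ⇒ h·k2=z(1+3/13z)y_n
  y_{n+1}/y_n = 1 + z(1+3/13z) = 1 + z + 3/13z²
  R(z) = 1 + z + 3/13z².

Boundary: |R(x)|=1, x<0.
x=-1.53: |R|=0.0102
R=1: x+3/13x²=0 ⇒ x=−13/3=-4.3333; min R=1−1/(4·3/13)=-0.0833>−1
Confirm numerically:
  x=-3.853: |R|=0.57291 <1
  x=-3.015: |R|=0.08274 <1
  x=-2.710: |R|=0.01521 <1
  x=-2.105: |R|=0.08246 <1
  x=-4.874: |R|=1.60813 >1
  x=-4.686: |R|=1.38137 >1
Stable set (-4.3333, 0).

(-4.3333, 0).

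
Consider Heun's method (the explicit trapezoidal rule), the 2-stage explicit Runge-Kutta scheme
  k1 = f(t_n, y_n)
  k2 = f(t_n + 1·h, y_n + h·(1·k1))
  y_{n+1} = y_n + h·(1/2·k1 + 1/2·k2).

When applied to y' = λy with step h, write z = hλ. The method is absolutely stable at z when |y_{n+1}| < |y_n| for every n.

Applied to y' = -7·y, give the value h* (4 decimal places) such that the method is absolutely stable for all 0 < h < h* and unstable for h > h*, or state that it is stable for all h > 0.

(-2.0000,0); λ=-7 ⇒ h* = 0.2857.

With y'=λy (z=hλ):
  order 2, 2-stage ⇒ R(z)=1+z+z^2/2
  (e.g. R(-0.34)=0.71780, |R|=0.71780)

Need |R(x)|<1, x<0.
x=-0.34: |R|=0.7178
|R(-2.37)|=1.4385 |R(-1.49)|=0.6200 |R(-0.78)|=0.5242
Bisect:
  x_lo=-2.6667 |R|=1.8890  x_hi=-0.1448 |R|=0.8657
  mid=-1.40576 |R|=0.58232 →hi
  mid=-2.03623 |R|=1.03689 →lo
  mid=-1.72099 |R|=0.75992 →hi
  mid=-1.87861 |R|=0.88598 →hi
  mid=-1.95742 |R|=0.95833 →hi
  mid=-1.99683 |R|=0.99683 →hi
  mid=-2.01653 |R|=1.01667 →lo
  ...
  [-2.00006,-1.99991] ⇒ x*=-2.0000
Stable set (-2.0000, 0).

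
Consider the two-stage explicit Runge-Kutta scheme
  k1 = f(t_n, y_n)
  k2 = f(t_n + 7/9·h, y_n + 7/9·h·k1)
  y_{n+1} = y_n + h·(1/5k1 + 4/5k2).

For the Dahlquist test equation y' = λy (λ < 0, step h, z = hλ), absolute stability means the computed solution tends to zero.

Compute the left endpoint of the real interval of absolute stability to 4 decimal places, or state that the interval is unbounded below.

z* = -1.6071.

On y'=λy, z=hλ:
  k1=λy_n ⇒ h·k1=z·y_n;  k2=λ(1+7/9z)y_n ⇒ h·k2=z(1+7/9z)y_n
  y_{n+1}/y_n = 1 + 1/5z + 4/5z(1+7/9z) = 1 + z + 28/45z²
  so R(z) = 1 + z + 28/45z².

Boundary: |R(x)|=1, x<0.
x=-1.32: |R|=0.7642
R=1: x+28/45x²=0 ⇒ x=−45/28=-1.6071; min R=1−1/(4·28/45)=0.5982>−1
Confirm numerically:
  x=-1.505: |R|=0.90435 <1
  x=-1.192: |R|=0.69209 <1
  x=-1.036: |R|=0.63183 <1
  x=-0.875: |R|=0.60139 <1
  x=-2.051: |R|=1.56644 >1
  x=-1.721: |R|=1.12192 >1
  x=-1.653: |R|=1.04717 >1
Stable set (-1.6071, 0).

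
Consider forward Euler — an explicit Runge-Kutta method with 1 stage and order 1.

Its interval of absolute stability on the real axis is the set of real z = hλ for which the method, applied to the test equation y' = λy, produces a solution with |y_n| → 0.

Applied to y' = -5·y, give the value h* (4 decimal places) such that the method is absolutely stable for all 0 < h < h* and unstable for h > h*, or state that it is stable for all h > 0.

(-2.0000,0); λ=-5 ⇒ h* = 0.4000.

With y'=λy (z=hλ):
  order 1, 1-stage ⇒ R(z)=1+z
  (e.g. R(-1.66)=-0.66000, |R|=0.66000)

Solve |R(x)|<1 on ℝ⁻.
x=-1.66: |R|=0.6600
|R(-1.31)|=0.3100 |R(-0.95)|=0.0500 |R(-0.74)|=0.2600
Bisect:
  x_lo=-2.8375 |R|=1.8375  x_hi=-0.2481 |R|=0.7519
  mid=-1.54283 |R|=0.54283 →hi
  mid=-2.19018 |R|=1.19018 →lo
  mid=-1.86651 |R|=0.86651 →hi
  mid=-2.02834 |R|=1.02834 →lo
  mid=-1.94742 |R|=0.94742 →hi
  mid=-1.98788 |R|=0.98788 →hi
  mid=-2.00811 |R|=1.00811 →lo
  mid=-1.99800 |R|=0.99800 →hi
  mid=-2.00306 |R|=1.00306 →lo
  mid=-2.00053 |R|=1.00053 →lo
  ...
  [-2.00005,-1.99990] ⇒ x*=-2.0000
Stable set (-2.0000, 0).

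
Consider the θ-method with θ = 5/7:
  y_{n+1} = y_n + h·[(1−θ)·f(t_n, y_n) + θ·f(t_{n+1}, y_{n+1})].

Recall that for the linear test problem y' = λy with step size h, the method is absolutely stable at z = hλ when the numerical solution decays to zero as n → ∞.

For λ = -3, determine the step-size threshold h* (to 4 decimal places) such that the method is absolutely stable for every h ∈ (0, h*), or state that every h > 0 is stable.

With y'=λy (z=hλ):
  y_{n+1} = y_n + z·[2/7·y_n + 5/7·y_{n+1}] ⇒ (1 − 5/7z)y_{n+1} = (1 + 2/7z)y_n
  ⇒ R(z) = (1 + 2/7z)/(1 − 5/7z).

Need |R(x)|<1, x<0.
x=-1.58: |R|=0.2577
x=-2: |R|=0.1765
x=-10: |R|=0.2281
x=-100: |R|=0.3807
θ=5/7≥1/2 ⇒ |1+2/7x|<|1−5/7x| ∀x<0 ⇒ stable on all of ℝ⁻.

interval (−∞, 0). Any h>0 works for λ=-3.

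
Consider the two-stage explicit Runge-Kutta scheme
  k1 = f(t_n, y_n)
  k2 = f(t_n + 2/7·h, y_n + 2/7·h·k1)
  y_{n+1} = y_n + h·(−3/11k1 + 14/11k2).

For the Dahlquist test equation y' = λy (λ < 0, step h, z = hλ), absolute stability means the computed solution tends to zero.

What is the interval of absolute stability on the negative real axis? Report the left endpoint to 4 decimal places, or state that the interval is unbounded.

On y'=λy, z=hλ:
  k1=λy_n ⇒ h·k1=z·y_n;  k2=λ(1+2/7z)y_n ⇒ h·k2=z(1+2/7z)y_n
  y_{n+1}/y_n = 1 − 3/11z + 14/11z(1+2/7z) = 1 + z + 4/11z²
  R(z) = 1 + z + 4/11z².

Solve |R(x)|<1 on ℝ⁻.
x=-0.71: |R|=0.4733
R=1: x+4/11x²=0 ⇒ x=−11/4=-2.7500; min R=1−1/(4·4/11)=0.3125>−1
Confirm numerically:
  x=-2.631: |R|=0.88615 <1
  x=-2.605: |R|=0.86265 <1
  x=-2.347: |R|=0.65606 <1
  x=-1.463: |R|=0.31532 <1
  x=-3.329: |R|=1.70091 >1
  x=-2.970: |R|=1.23760 >1
  x=-2.965: |R|=1.23181 >1
Interval (-2.7500, 0).

z∈(-2.7500,0).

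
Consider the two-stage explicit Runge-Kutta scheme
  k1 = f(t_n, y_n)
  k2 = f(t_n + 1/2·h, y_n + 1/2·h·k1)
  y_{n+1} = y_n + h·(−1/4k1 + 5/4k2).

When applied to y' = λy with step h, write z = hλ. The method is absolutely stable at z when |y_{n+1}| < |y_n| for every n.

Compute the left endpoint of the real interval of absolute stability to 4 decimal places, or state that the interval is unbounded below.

z* = -1.6000.

With y'=λy (z=hλ):
  k1=λy_n ⇒ h·k1=z·y_n;  k2=λ(1+1/2z)y_n ⇒ h·k2=z(1+1/2z)y_n
  y_{n+1}/y_n = 1 − 1/4z + 5/4z(1+1/2z) = 1 + z + 5/8z²
  ⇒ R(z) = 1 + z + 5/8z².

Need |R(x)|<1, x<0.
x=-1.62: |R|=1.0203
R=1: x+5/8x²=0 ⇒ x=−8/5=-1.6000; min R=1−1/(4·5/8)=0.6000>−1
Confirm numerically:
  x=-1.289: |R|=0.74945 <1
  x=-1.180: |R|=0.69025 <1
  x=-1.134: |R|=0.66972 <1
  x=-2.181: |R|=1.79198 >1
  x=-1.737: |R|=1.14873 >1
  x=-1.671: |R|=1.07415 >1
Interval (-1.6000, 0).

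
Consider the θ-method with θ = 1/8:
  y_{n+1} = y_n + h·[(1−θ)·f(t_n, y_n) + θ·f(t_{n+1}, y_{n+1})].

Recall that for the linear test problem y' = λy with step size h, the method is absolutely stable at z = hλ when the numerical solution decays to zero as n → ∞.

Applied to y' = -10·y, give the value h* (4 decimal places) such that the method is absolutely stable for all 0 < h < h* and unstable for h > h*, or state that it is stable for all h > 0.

Set f=λy, z=hλ:
  y_{n+1} = y_n + z·[7/8·y_n + 1/8·y_{n+1}] ⇒ (1 − 1/8z)y_{n+1} = (1 + 7/8z)y_n
  Hence R(z) = (1 + 7/8z)/(1 − 1/8z).

Solve |R(x)|<1 on ℝ⁻.
x=-0.81: |R|=0.2645
R=−1: 1+7/8x = −1+1/8x ⇒ -3/4x=2 ⇒ x=2/(-3/4)=-2.6667
Confirm numerically:
  x=-2.598: |R|=0.96112 <1
  x=-2.161: |R|=0.70141 <1
  x=-2.080: |R|=0.65079 <1
  x=-3.139: |R|=1.25442 >1
  x=-3.131: |R|=1.25029 >1
Stable set (-2.6667, 0).

(-2.6667,0); λ=-10 ⇒ h* = (8/3)/10 = 0.2667.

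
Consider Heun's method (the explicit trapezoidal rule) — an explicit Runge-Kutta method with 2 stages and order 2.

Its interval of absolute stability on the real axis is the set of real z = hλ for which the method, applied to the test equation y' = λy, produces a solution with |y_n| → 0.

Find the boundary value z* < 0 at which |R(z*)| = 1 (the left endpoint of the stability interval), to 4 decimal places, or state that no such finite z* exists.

z* = -2.0000.

Test eqn y'=λy, z=hλ:
  order 2, 2-stage ⇒ R(z)=1+z+z^2/2
  (e.g. R(-0.68)=0.55120, |R|=0.55120)

Find x<0 with |R(x)|<1.
x=-0.68: |R|=0.5512
|R(-2.23)|=1.2565 |R(-2.14)|=1.1498 |R(-1.89)|=0.8960
Bisect:
  x_lo=-2.7494 |R|=2.0302  x_hi=-0.3367 |R|=0.7200
  mid=-1.54303 |R|=0.64744 →hi
  mid=-2.14622 |R|=1.15691 →lo
  mid=-1.84463 |R|=0.85670 →hi
  mid=-1.99542 |R|=0.99543 →hi
  mid=-2.07082 |R|=1.07333 →lo
  mid=-2.03312 |R|=1.03367 →lo
  mid=-2.01427 |R|=1.01437 →lo
  mid=-2.00485 |R|=1.00486 →lo
  mid=-2.00013 |R|=1.00013 →lo
  mid=-1.99778 |R|=0.99778 →hi
  ...
  [-2.00013,-1.99999] ⇒ x*=-2.0000
Stable set (-2.0000, 0).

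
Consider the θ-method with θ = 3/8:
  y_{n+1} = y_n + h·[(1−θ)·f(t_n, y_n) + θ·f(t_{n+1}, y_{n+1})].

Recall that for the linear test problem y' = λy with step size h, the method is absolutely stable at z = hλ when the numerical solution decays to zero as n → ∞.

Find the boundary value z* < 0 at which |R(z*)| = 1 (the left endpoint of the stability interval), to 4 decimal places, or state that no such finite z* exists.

On y'=λy, z=hλ:
  y_{n+1} = y_n + z·[5/8·y_n + 3/8·y_{n+1}] ⇒ (1 − 3/8z)y_{n+1} = (1 + 5/8z)y_n
  so R(z) = (1 + 5/8z)/(1 − 3/8z).

Solve |R(x)|<1 on ℝ⁻.
x=-0.69: |R|=0.4518
R=−1: 1+5/8x = −1+3/8x ⇒ -1/4x=2 ⇒ x=2/(-1/4)=-8.0000
Confirm numerically:
  x=-7.776: |R|=0.98570 <1
  x=-7.616: |R|=0.97510 <1
  x=-7.403: |R|=0.96048 <1
  x=-4.864: |R|=0.72238 <1
  x=-8.360: |R|=1.02177 >1
  x=-8.357: |R|=1.02159 >1
  x=-8.200: |R|=1.01227 >1
So |R|<1 on (-8.0000, 0).

z* = -8.0000.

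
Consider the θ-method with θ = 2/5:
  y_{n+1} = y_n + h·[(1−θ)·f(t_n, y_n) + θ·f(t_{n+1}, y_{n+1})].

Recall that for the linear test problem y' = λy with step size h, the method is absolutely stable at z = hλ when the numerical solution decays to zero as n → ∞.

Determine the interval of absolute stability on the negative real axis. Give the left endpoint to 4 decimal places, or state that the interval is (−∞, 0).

z∈(-10.0000,0).

On y'=λy, z=hλ:
  y_{n+1} = y_n + z·[3/5·y_n + 2/5·y_{n+1}] ⇒ (1 − 2/5z)y_{n+1} = (1 + 3/5z)y_n
  ⇒ R(z) = (1 + 3/5z)/(1 − 2/5z).

Boundary: |R(x)|=1, x<0.
x=-0.33: |R|=0.7085
R=−1: 1+3/5x = −1+2/5x ⇒ -1/5x=2 ⇒ x=2/(-1/5)=-10.0000
Confirm numerically:
  x=-8.809: |R|=0.94734 <1
  x=-8.274: |R|=0.91990 <1
  x=-7.193: |R|=0.85520 <1
  x=-10.221: |R|=1.00869 >1
  x=-10.211: |R|=1.00830 >1
Interval (-10.0000, 0).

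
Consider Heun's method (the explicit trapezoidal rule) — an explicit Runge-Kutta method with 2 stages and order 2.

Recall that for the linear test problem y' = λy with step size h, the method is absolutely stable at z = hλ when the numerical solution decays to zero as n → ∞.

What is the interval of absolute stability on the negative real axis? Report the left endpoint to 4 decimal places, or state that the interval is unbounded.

(-2.0000, 0).

On y'=λy, z=hλ:
  order 2, 2-stage ⇒ R(z)=1+z+z^2/2
  (e.g. R(-0.66)=0.55780, |R|=0.55780)

Solve |R(x)|<1 on ℝ⁻.
x=-0.66: |R|=0.5578
|R(-1.76)|=0.7888 |R(-1.23)|=0.5264 |R(-1.02)|=0.5002
Bisect:
  x_lo=-2.6722 |R|=1.8982  x_hi=-0.2599 |R|=0.7739
  mid=-1.46604 |R|=0.60860 →hi
  mid=-2.06914 |R|=1.07153 →lo
  mid=-1.76759 |R|=0.79460 →hi
  mid=-1.91837 |R|=0.92170 →hi
  mid=-1.99375 |R|=0.99377 →hi
  mid=-2.03145 |R|=1.03194 →lo
  mid=-2.01260 |R|=1.01268 →lo
  mid=-2.00318 |R|=1.00318 →lo
  ...
  [-2.00008,-1.99994] ⇒ x*=-2.0000
Stable set (-2.0000, 0).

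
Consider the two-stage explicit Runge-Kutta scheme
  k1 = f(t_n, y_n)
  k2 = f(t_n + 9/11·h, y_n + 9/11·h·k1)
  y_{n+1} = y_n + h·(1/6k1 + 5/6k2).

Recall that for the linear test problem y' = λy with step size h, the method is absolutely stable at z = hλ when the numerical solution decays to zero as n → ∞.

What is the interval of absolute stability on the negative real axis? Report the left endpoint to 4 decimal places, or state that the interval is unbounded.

(-1.4667, 0).

On y'=λy, z=hλ:
  k1=λy_n ⇒ h·k1=z·y_n;  k2=λ(1+9/11z)y_n ⇒ h·k2=z(1+9/11z)y_n
  y_{n+1}/y_n = 1 + 1/6z + 5/6z(1+9/11z) = 1 + z + 15/22z²
  ⇒ R(z) = 1 + z + 15/22z².

Boundary: |R(x)|=1, x<0.
x=-1.39: |R|=0.9273
R=1: x+15/22x²=0 ⇒ x=−22/15=-1.4667; min R=1−1/(4·15/22)=0.6333>−1
Confirm numerically:
  x=-1.419: |R|=0.95388 <1
  x=-1.243: |R|=0.81044 <1
  x=-1.035: |R|=0.69538 <1
  x=-0.854: |R|=0.64326 <1
  x=-1.857: |R|=1.49422 >1
  x=-1.664: |R|=1.22388 >1
Interval (-1.4667, 0).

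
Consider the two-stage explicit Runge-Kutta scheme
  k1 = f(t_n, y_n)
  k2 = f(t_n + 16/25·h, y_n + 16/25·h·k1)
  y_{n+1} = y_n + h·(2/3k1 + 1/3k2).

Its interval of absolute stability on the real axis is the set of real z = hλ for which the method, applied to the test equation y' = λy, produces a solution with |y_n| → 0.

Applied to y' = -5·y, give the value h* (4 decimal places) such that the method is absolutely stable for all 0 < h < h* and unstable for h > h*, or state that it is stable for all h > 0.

(-4.6875,0); λ=-5 ⇒ h* = (75/16)/5 = 0.9375.

On y'=λy, z=hλ:
  k1=λy_n ⇒ h·k1=z·y_n;  k2=λ(1+16/25z)y_n ⇒ h·k2=z(1+16/25z)y_n
  y_{n+1}/y_n = 1 + 2/3z + 1/3z(1+16/25z) = 1 + z + 16/75z²
  ⇒ R(z) = 1 + z + 16/75z².

Boundary: |R(x)|=1, x<0.
x=-0.35: |R|=0.6761
R=1: x+16/75x²=0 ⇒ x=−75/16=-4.6875; min R=1−1/(4·16/75)=-0.1719>−1
Confirm numerically:
  x=-3.858: |R|=0.31729 <1
  x=-3.302: |R|=0.02402 <1
  x=-3.087: |R|=0.05403 <1
  x=-2.040: |R|=0.15219 <1
  x=-4.951: |R|=1.27831 >1
  x=-4.875: |R|=1.19500 >1
  x=-4.774: |R|=1.08810 >1
Stable set (-4.6875, 0).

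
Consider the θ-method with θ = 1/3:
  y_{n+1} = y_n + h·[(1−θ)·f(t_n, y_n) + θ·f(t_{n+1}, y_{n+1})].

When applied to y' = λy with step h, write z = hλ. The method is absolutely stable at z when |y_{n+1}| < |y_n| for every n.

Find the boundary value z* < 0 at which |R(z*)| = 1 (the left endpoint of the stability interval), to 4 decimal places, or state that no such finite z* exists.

Test eqn y'=λy, z=hλ:
  y_{n+1} = y_n + z·[2/3·y_n + 1/3·y_{n+1}] ⇒ (1 − 1/3z)y_{n+1} = (1 + 2/3z)y_n
  ⇒ R(z) = (1 + 2/3z)/(1 − 1/3z).

Find x<0 with |R(x)|<1.
x=-1.58: |R|=0.0349
R=−1: 1+2/3x = −1+1/3x ⇒ -1/3x=2 ⇒ x=2/(-1/3)=-6.0000
Confirm numerically:
  x=-5.654: |R|=0.96002 <1
  x=-4.319: |R|=0.77032 <1
  x=-3.967: |R|=0.70820 <1
  x=-3.877: |R|=0.69129 <1
  x=-6.262: |R|=1.02829 >1
  x=-6.037: |R|=1.00409 >1
Interval (-6.0000, 0).

left endpoint -6.0000.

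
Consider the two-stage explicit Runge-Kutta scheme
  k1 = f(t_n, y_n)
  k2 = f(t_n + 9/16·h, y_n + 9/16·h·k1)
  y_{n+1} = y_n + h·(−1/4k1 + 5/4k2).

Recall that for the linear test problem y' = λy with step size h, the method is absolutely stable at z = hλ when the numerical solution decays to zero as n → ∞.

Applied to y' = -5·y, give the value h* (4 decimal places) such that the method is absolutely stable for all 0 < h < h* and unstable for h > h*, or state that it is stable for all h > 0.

(-1.4222,0); λ=-5 ⇒ h* = (64/45)/5 = 0.2844.

Test eqn y'=λy, z=hλ:
  k1=λy_n ⇒ h·k1=z·y_n;  k2=λ(1+9/16z)y_n ⇒ h·k2=z(1+9/16z)y_n
  y_{n+1}/y_n = 1 − 1/4z + 5/4z(1+9/16z) = 1 + z + 45/64z²
  so R(z) = 1 + z + 45/64z².

Solve |R(x)|<1 on ℝ⁻.
x=-1.04: |R|=0.7205
R=1: x+45/64x²=0 ⇒ x=−64/45=-1.4222; min R=1−1/(4·45/64)=0.6444>−1
Confirm numerically:
  x=-1.151: |R|=0.78050 <1
  x=-1.092: |R|=0.74645 <1
  x=-0.875: |R|=0.66333 <1
  x=-0.570: |R|=0.65845 <1
  x=-1.675: |R|=1.29771 >1
  x=-1.592: |R|=1.19005 >1
So |R|<1 on (-1.4222, 0).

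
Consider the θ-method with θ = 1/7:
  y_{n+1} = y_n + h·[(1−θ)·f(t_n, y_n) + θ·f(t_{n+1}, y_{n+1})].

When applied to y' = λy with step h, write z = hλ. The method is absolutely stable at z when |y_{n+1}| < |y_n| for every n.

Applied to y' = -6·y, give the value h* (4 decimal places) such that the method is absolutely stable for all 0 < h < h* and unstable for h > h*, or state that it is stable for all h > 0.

(-2.8000,0); λ=-6 ⇒ h* = (14/5)/6 = 0.4667.

Set f=λy, z=hλ:
  y_{n+1} = y_n + z·[6/7·y_n + 1/7·y_{n+1}] ⇒ (1 − 1/7z)y_{n+1} = (1 + 6/7z)y_n
  ⇒ R(z) = (1 + 6/7z)/(1 − 1/7z).

Find x<0 with |R(x)|<1.
x=-0.78: |R|=0.2982
R=−1: 1+6/7x = −1+1/7x ⇒ -5/7x=2 ⇒ x=2/(-5/7)=-2.8000
Confirm numerically:
  x=-2.430: |R|=0.80382 <1
  x=-2.028: |R|=0.57244 <1
  x=-1.224: |R|=0.04183 <1
  x=-3.230: |R|=1.21017 >1
  x=-2.937: |R|=1.06893 >1
Interval (-2.8000, 0).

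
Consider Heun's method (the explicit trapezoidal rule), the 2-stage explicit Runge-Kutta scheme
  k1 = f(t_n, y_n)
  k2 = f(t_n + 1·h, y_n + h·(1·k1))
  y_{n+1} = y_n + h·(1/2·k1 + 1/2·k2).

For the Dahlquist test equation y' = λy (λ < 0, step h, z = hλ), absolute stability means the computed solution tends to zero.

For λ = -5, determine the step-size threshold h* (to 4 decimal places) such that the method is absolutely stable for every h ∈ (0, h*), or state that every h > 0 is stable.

(-2.0000,0); λ=-5 ⇒ h* = 0.4000.

On y'=λy, z=hλ:
  order 2, 2-stage ⇒ R(z)=1+z+z^2/2
  (e.g. R(-1.18)=0.51620, |R|=0.51620)

Need |R(x)|<1, x<0.
x=-1.18: |R|=0.5162
|R(-1.73)|=0.7664 |R(-1.06)|=0.5018 |R(-0.74)|=0.5338
Bisect:
  x_lo=-2.7122 |R|=1.9657  x_hi=-0.1076 |R|=0.8982
  mid=-1.40987 |R|=0.58400 →hi
  mid=-2.06101 |R|=1.06287 →lo
  mid=-1.73544 |R|=0.77044 →hi
  mid=-1.89822 |R|=0.90340 →hi
  mid=-1.97962 |R|=0.97983 →hi
  mid=-2.02031 |R|=1.02052 →lo
  mid=-1.99997 |R|=0.99997 →hi
  mid=-2.01014 |R|=1.01019 →lo
  mid=-2.00505 |R|=1.00507 →lo
  mid=-2.00251 |R|=1.00251 →lo
  ...
  [-2.00012,-1.99997] ⇒ x*=-2.0000
So |R|<1 on (-2.0000, 0).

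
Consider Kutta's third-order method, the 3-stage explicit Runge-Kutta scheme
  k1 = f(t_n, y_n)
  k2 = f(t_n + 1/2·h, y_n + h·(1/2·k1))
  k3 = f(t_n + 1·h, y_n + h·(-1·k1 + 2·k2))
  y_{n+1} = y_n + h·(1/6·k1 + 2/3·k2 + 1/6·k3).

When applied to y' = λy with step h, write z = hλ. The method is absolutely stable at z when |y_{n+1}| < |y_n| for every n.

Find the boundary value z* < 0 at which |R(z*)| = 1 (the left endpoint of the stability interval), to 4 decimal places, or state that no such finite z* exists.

z* = -2.5127.

Set f=λy, z=hλ:
  order 3, 3-stage ⇒ R(z)=1+z+z^2/2+z^3/6
  (e.g. R(-0.91)=0.37845, |R|=0.37845)

Solve |R(x)|<1 on ℝ⁻.
x=-0.91: |R|=0.3785
|R(-1.66)|=0.0446 |R(-1.48)|=0.0749 |R(-1.07)|=0.2983
Bisect:
  x_lo=-2.8682 |R|=1.6875  x_hi=-0.3578 |R|=0.6986
  mid=-1.61299 |R|=0.01155 →hi
  mid=-2.24060 |R|=0.60521 →hi
  mid=-2.55441 |R|=1.06983 →lo
  mid=-2.39751 |R|=0.82032 →hi
  mid=-2.47596 |R|=0.94053 →hi
  mid=-2.51519 |R|=1.00402 →lo
  mid=-2.49557 |R|=0.97199 →hi
  mid=-2.50538 |R|=0.98793 →hi
  mid=-2.51028 |R|=0.99595 →hi
  mid=-2.51273 |R|=0.99998 →hi
  ...
  [-2.51289,-2.51273] ⇒ x*=-2.5127
So |R|<1 on (-2.5127, 0).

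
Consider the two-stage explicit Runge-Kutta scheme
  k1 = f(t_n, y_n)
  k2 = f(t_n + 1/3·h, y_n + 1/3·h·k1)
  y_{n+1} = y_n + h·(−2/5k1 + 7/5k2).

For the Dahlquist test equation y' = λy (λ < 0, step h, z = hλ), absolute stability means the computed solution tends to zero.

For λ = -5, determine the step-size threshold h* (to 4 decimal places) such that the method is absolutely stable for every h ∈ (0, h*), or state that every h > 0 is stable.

(-2.1429,0); λ=-5 ⇒ h* = (15/7)/5 = 0.4286.

Test eqn y'=λy, z=hλ:
  k1=λy_n ⇒ h·k1=z·y_n;  k2=λ(1+1/3z)y_n ⇒ h·k2=z(1+1/3z)y_n
  y_{n+1}/y_n = 1 − 2/5z + 7/5z(1+1/3z) = 1 + z + 7/15z²
  Hence R(z) = 1 + z + 7/15z².

Need |R(x)|<1, x<0.
x=-0.4: |R|=0.6747
R=1: x+7/15x²=0 ⇒ x=−15/7=-2.1429; min R=1−1/(4·7/15)=0.4643>−1
Confirm numerically:
  x=-2.105: |R|=0.96281 <1
  x=-1.727: |R|=0.66485 <1
  x=-1.247: |R|=0.47867 <1
  x=-2.558: |R|=1.49557 >1
  x=-2.358: |R|=1.23674 >1
So |R|<1 on (-2.1429, 0).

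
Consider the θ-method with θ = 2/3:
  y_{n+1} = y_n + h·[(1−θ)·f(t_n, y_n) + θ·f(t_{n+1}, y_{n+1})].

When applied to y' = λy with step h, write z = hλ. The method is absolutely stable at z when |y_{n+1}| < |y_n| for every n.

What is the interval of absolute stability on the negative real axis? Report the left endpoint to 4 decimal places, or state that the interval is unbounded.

interval (−∞, 0).

Set f=λy, z=hλ:
  y_{n+1} = y_n + z·[1/3·y_n + 2/3·y_{n+1}] ⇒ (1 − 2/3z)y_{n+1} = (1 + 1/3z)y_n
  Hence R(z) = (1 + 1/3z)/(1 − 2/3z).

Boundary: |R(x)|=1, x<0.
x=-0.45: |R|=0.6538
x=-2: |R|=0.1429
x=-10: |R|=0.3043
x=-100: |R|=0.4778
θ=2/3≥1/2 ⇒ |1+1/3x|<|1−2/3x| ∀x<0 ⇒ unbounded interval.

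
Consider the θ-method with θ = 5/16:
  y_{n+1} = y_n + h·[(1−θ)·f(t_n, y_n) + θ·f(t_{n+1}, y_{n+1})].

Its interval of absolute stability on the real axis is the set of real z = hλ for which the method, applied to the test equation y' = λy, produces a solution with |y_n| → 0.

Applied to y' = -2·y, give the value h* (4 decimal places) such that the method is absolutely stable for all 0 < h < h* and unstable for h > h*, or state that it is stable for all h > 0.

Test eqn y'=λy, z=hλ:
  y_{n+1} = y_n + z·[11/16·y_n + 5/16·y_{n+1}] ⇒ (1 − 5/16z)y_{n+1} = (1 + 11/16z)y_n
  Hence R(z) = (1 + 11/16z)/(1 − 5/16z).

Solve |R(x)|<1 on ℝ⁻.
x=-0.62: |R|=0.4806
R=−1: 1+11/16x = −1+5/16x ⇒ -3/8x=2 ⇒ x=2/(-3/8)=-5.3333
Confirm numerically:
  x=-4.773: |R|=0.91567 <1
  x=-4.451: |R|=0.86161 <1
  x=-3.206: |R|=0.60150 <1
  x=-3.095: |R|=0.57331 <1
  x=-5.575: |R|=1.03305 >1
  x=-5.375: |R|=1.00583 >1
Interval (-5.3333, 0).

(-5.3333,0); λ=-2 ⇒ h* = (16/3)/2 = 2.6667.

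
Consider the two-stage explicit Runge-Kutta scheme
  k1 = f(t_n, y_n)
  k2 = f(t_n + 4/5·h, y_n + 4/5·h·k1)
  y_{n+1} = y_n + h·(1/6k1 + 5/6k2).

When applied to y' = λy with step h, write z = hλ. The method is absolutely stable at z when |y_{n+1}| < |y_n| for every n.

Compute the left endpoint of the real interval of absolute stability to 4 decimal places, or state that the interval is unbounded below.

z* = -1.5000.

Set f=λy, z=hλ:
  k1=λy_n ⇒ h·k1=z·y_n;  k2=λ(1+4/5z)y_n ⇒ h·k2=z(1+4/5z)y_n
  y_{n+1}/y_n = 1 + 1/6z + 5/6z(1+4/5z) = 1 + z + 2/3z²
  ⇒ R(z) = 1 + z + 2/3z².

Find x<0 with |R(x)|<1.
x=-1.65: |R|=1.1650
R=1: x+2/3x²=0 ⇒ x=−3/2=-1.5000; min R=1−1/(4·2/3)=0.6250>−1
Confirm numerically:
  x=-1.421: |R|=0.92516 <1
  x=-1.040: |R|=0.68107 <1
  x=-0.690: |R|=0.62740 <1
  x=-2.050: |R|=1.75167 >1
  x=-1.747: |R|=1.28767 >1
  x=-1.532: |R|=1.03268 >1
Interval (-1.5000, 0).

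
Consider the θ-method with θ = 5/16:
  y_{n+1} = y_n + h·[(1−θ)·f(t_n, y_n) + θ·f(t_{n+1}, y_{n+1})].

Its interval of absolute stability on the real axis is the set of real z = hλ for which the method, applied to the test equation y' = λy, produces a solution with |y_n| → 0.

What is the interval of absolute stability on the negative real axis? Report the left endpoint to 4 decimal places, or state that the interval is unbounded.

On y'=λy, z=hλ:
  y_{n+1} = y_n + z·[11/16·y_n + 5/16·y_{n+1}] ⇒ (1 − 5/16z)y_{n+1} = (1 + 11/16z)y_n
  ⇒ R(z) = (1 + 11/16z)/(1 − 5/16z).

Find x<0 with |R(x)|<1.
x=-0.93: |R|=0.2794
R=−1: 1+11/16x = −1+5/16x ⇒ -3/8x=2 ⇒ x=2/(-3/8)=-5.3333
Confirm numerically:
  x=-5.236: |R|=0.98615 <1
  x=-3.810: |R|=0.73923 <1
  x=-3.428: |R|=0.65504 <1
  x=-2.969: |R|=0.54009 <1
  x=-5.791: |R|=1.06108 >1
  x=-5.582: |R|=1.03398 >1
Interval (-5.3333, 0).

z∈(-5.3333,0).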